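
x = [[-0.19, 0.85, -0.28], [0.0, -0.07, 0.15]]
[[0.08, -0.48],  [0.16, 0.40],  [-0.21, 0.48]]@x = [[-0.02, 0.1, -0.09], [-0.03, 0.11, 0.02], [0.04, -0.21, 0.13]]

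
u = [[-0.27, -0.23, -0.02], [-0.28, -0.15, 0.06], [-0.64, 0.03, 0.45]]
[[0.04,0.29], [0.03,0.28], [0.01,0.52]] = u @ [[0.07, -0.55], [-0.25, -0.65], [0.14, 0.42]]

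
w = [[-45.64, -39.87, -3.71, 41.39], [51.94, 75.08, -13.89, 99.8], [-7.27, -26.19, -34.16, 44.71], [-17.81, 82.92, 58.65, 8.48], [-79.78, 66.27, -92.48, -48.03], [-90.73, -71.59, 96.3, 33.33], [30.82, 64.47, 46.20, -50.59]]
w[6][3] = -50.59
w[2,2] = -34.16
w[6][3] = -50.59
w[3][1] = 82.92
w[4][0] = -79.78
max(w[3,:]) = 82.92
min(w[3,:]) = -17.81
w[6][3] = -50.59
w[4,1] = 66.27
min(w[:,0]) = -90.73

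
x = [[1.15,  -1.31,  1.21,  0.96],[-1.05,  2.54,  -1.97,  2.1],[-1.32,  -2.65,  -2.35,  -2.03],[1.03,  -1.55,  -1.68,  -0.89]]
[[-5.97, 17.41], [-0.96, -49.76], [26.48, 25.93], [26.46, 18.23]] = x @[[5.24,3.25], [-1.82,-10.76], [-8.8,3.92], [-3.89,-5.38]]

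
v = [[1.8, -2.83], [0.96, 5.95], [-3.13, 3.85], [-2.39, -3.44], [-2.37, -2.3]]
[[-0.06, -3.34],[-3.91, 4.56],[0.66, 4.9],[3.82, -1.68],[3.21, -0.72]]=v @ [[-0.85, -0.52],[-0.52, 0.85]]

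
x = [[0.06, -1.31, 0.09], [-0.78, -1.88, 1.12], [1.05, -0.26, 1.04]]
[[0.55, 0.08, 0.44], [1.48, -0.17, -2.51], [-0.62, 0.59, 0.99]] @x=[[0.43, -0.99, 0.6], [-2.41, -0.97, -2.67], [0.54, -0.55, 1.63]]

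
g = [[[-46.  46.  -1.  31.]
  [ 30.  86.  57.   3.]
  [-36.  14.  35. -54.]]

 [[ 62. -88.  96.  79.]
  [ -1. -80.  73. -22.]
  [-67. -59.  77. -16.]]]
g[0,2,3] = -54.0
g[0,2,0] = -36.0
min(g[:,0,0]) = -46.0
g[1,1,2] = 73.0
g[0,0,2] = -1.0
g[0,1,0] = 30.0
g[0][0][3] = 31.0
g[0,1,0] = 30.0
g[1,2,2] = 77.0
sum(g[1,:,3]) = 41.0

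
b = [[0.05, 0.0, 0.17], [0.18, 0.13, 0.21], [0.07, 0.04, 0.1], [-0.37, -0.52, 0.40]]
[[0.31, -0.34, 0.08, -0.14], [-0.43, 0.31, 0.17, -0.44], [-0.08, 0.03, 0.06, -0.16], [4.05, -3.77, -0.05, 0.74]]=b@ [[-3.50, 2.23, -2.89, 0.46], [-3.09, 3.62, 3.16, -2.49], [2.87, -2.66, 1.31, -0.97]]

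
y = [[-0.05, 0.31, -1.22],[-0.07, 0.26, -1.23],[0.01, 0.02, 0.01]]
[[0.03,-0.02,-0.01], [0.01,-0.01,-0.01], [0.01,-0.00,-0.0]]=y@[[0.54, -0.17, -0.23], [0.15, -0.0, -0.04], [-0.01, 0.02, 0.01]]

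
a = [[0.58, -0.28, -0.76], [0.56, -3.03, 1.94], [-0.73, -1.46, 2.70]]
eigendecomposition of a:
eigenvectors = [[-0.38, -0.79, 0.17], [0.27, -0.43, 0.94], [0.89, -0.44, 0.30]]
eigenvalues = [2.57, -0.0, -2.31]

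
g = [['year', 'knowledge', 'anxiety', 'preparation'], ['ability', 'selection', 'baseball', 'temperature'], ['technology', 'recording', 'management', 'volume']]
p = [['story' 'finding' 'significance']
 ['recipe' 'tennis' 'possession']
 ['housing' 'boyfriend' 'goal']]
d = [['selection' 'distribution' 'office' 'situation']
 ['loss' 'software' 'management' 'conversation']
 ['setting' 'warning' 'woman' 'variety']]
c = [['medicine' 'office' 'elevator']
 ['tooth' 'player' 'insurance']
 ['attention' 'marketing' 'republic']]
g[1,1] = 'selection'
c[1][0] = 'tooth'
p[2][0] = 'housing'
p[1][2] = 'possession'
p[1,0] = 'recipe'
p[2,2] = 'goal'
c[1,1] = 'player'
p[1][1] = 'tennis'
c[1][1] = 'player'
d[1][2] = 'management'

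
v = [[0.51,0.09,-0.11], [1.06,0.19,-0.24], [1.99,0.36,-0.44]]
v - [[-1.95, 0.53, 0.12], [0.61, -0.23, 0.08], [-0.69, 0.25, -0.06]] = [[2.46, -0.44, -0.23], [0.45, 0.42, -0.32], [2.68, 0.11, -0.38]]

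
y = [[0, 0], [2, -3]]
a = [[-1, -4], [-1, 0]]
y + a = [[-1, -4], [1, -3]]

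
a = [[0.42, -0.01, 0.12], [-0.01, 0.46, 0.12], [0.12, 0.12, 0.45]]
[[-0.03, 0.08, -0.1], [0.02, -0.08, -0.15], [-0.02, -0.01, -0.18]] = a @ [[-0.07, 0.20, -0.17], [0.05, -0.17, -0.26], [-0.03, -0.03, -0.29]]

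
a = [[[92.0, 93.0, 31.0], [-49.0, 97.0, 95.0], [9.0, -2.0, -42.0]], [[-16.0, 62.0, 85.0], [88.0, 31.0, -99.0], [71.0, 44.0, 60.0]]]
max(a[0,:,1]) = 97.0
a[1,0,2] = 85.0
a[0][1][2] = 95.0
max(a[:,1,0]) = 88.0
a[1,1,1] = 31.0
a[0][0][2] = 31.0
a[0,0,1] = 93.0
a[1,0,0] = -16.0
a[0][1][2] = 95.0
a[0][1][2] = 95.0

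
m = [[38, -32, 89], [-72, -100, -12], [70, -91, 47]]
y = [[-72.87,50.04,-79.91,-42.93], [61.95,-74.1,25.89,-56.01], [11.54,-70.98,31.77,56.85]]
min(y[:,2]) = -79.91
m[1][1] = -100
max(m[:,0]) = 70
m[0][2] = 89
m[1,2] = -12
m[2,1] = -91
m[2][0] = 70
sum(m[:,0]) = 36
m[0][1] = -32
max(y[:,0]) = 61.95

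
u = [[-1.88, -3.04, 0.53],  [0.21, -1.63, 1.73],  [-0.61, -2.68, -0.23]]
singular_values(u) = [4.75, 1.75, 0.87]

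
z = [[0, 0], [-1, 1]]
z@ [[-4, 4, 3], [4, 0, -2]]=[[0, 0, 0], [8, -4, -5]]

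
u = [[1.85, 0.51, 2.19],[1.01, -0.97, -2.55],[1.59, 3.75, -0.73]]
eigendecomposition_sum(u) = [[2.48+0.00j, (1.09+0j), 0.75+0.00j],[-0.06+0.00j, -0.02-0.00j, -0.02+0.00j],[1.06+0.00j, 0.47+0.00j, (0.32+0j)]] + [[-0.31+0.05j, (-0.29-0.82j), 0.72-0.16j],[(0.53+0.27j), (-0.47+1.57j), -1.27-0.55j],[0.26-0.56j, (1.64+0.43j), (-0.53+1.33j)]] + [[(-0.31-0.05j),-0.29+0.82j,(0.72+0.16j)], [(0.53-0.27j),-0.47-1.57j,-1.27+0.55j], [(0.26+0.56j),(1.64-0.43j),-0.53-1.33j]]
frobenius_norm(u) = 5.84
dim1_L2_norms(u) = [2.91, 2.91, 4.14]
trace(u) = 0.15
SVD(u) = [[0.37, -0.58, -0.73], [-0.17, 0.73, -0.66], [0.91, 0.37, 0.17]] @ diag([4.297961725311771, 3.4220752977372038, 1.9704379372037828]) @ [[0.46, 0.88, 0.13], [0.08, 0.11, -0.99], [-0.89, 0.46, -0.01]]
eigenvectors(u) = [[-0.92+0.00j, -0.20-0.29j, -0.20+0.29j], [(0.02+0j), -0.02+0.65j, (-0.02-0.65j)], [(-0.39+0j), 0.67+0.00j, 0.67-0.00j]]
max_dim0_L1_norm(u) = 5.47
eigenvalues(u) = [(2.78+0j), (-1.31+2.95j), (-1.31-2.95j)]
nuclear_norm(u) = 9.69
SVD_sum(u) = [[0.73, 1.4, 0.21], [-0.34, -0.65, -0.10], [1.79, 3.45, 0.53]] + [[-0.15, -0.22, 1.96],[0.19, 0.28, -2.47],[0.09, 0.14, -1.25]] + [[1.27,-0.66,0.02], [1.16,-0.60,0.02], [-0.30,0.16,-0.0]]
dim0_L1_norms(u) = [4.45, 5.23, 5.47]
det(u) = 28.98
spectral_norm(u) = 4.30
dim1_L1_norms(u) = [4.55, 4.53, 6.07]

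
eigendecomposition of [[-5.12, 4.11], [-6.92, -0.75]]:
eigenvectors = [[(-0.25+0.56j), -0.25-0.56j], [-0.79+0.00j, (-0.79-0j)]]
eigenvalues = [(-2.93+4.86j), (-2.93-4.86j)]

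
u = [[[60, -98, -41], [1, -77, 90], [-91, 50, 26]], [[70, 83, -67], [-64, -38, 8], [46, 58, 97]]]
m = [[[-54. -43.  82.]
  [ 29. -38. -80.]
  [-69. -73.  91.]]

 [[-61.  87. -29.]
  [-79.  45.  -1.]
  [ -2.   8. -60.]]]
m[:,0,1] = [-43.0, 87.0]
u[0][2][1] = 50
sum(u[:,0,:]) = 7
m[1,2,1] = 8.0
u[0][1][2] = 90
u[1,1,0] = -64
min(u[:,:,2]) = -67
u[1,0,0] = 70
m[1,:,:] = [[-61.0, 87.0, -29.0], [-79.0, 45.0, -1.0], [-2.0, 8.0, -60.0]]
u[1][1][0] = -64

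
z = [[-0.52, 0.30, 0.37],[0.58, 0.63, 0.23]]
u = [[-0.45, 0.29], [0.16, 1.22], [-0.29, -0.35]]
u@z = [[0.40, 0.05, -0.1], [0.62, 0.82, 0.34], [-0.05, -0.31, -0.19]]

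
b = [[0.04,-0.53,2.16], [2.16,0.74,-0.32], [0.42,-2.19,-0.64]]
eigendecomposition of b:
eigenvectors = [[(0.1+0.59j), 0.10-0.59j, -0.54+0.00j], [(0.62+0j), (0.62-0j), (0.45+0j)], [(-0.29+0.42j), -0.29-0.42j, (0.71+0j)]]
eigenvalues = [(1.25+1.84j), (1.25-1.84j), (-2.35+0j)]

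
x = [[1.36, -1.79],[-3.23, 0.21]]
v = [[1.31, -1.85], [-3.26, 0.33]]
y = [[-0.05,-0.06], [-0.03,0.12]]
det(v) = -5.60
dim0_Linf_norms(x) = [3.23, 1.79]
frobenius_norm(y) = 0.15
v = y + x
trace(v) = 1.64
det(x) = -5.50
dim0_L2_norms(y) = [0.06, 0.13]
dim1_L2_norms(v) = [2.27, 3.28]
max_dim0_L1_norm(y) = 0.18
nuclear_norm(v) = 5.20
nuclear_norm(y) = 0.19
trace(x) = 1.57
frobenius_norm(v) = 3.98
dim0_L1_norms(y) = [0.08, 0.18]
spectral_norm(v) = 3.68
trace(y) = 0.07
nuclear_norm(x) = 5.15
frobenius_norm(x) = 3.94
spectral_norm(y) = 0.13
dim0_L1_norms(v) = [4.57, 2.18]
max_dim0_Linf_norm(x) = 3.23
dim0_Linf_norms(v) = [3.26, 1.85]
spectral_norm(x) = 3.64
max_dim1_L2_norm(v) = 3.28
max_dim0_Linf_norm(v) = 3.26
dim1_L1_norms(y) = [0.11, 0.15]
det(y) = -0.01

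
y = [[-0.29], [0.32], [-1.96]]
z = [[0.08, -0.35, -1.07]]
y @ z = [[-0.02, 0.10, 0.31], [0.03, -0.11, -0.34], [-0.16, 0.69, 2.1]]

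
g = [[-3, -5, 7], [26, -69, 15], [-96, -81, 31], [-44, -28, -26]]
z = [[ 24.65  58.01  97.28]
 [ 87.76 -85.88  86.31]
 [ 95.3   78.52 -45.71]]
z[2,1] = 78.52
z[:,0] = [24.65, 87.76, 95.3]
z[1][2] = 86.31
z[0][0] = 24.65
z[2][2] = -45.71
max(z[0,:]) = 97.28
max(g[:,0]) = 26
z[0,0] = 24.65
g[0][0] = -3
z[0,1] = 58.01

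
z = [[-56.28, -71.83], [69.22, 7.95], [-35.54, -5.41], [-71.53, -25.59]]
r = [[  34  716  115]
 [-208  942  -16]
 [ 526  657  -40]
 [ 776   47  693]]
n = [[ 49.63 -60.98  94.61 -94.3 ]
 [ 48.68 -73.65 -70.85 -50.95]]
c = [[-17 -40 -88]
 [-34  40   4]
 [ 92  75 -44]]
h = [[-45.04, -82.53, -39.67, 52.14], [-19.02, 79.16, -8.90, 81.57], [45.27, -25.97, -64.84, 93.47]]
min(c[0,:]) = -88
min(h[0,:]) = -82.53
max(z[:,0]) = 69.22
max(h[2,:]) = 93.47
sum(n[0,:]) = -11.039999999999992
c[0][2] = -88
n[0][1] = -60.98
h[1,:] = [-19.02, 79.16, -8.9, 81.57]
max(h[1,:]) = 81.57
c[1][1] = 40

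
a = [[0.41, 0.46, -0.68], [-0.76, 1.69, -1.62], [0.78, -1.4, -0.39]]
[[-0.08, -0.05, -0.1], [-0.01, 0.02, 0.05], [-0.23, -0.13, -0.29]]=a@[[-0.08, -0.06, -0.14], [0.08, 0.04, 0.09], [0.13, 0.06, 0.13]]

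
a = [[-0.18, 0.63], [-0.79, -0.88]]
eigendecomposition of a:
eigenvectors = [[-0.33-0.58j, -0.33+0.58j], [0.75+0.00j, (0.75-0j)]]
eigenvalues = [(-0.53+0.61j), (-0.53-0.61j)]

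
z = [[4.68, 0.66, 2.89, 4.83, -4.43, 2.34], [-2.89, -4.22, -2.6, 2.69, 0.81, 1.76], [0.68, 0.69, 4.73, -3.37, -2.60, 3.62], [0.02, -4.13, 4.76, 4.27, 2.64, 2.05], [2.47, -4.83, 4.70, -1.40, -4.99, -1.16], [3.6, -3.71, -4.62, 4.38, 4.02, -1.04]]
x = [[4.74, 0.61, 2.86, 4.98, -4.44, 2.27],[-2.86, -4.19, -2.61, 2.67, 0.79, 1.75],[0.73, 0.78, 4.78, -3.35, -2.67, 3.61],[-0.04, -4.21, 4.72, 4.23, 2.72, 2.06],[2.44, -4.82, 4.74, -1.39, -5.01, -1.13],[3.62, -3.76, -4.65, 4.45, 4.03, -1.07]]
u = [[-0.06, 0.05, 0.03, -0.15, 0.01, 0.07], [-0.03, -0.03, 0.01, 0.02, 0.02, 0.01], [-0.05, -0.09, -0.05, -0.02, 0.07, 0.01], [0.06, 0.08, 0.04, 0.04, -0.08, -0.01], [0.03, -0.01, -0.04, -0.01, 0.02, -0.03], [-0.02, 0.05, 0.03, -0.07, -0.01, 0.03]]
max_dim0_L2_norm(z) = 10.18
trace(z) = 3.43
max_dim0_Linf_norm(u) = 0.15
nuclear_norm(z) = 44.88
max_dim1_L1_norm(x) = 21.58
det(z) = -83934.11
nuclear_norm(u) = 0.50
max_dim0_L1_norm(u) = 0.31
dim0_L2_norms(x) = [7.09, 8.58, 10.21, 9.1, 8.73, 5.28]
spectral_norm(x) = 12.97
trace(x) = 3.48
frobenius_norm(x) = 20.37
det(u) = 0.00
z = u + x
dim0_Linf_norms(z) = [4.68, 4.83, 4.76, 4.83, 4.99, 3.62]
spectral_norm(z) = 12.91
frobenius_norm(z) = 20.27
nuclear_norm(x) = 45.03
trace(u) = -0.05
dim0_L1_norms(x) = [14.43, 18.37, 24.36, 21.07, 19.66, 11.89]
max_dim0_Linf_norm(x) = 5.01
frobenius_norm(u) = 0.30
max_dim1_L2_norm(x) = 9.28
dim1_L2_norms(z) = [8.89, 6.63, 7.38, 8.31, 8.93, 9.19]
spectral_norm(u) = 0.21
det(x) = -84193.71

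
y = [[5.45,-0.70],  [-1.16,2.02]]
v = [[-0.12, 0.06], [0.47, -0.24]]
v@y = [[-0.72, 0.21], [2.84, -0.81]]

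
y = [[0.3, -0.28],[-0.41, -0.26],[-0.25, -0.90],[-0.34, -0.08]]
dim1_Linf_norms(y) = [0.3, 0.41, 0.9, 0.34]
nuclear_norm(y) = 1.60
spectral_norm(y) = 1.04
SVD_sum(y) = [[-0.05, -0.13], [-0.16, -0.37], [-0.36, -0.85], [-0.08, -0.19]] + [[0.35, -0.15], [-0.25, 0.11], [0.11, -0.05], [-0.26, 0.11]]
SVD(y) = [[-0.13, 0.68], [-0.39, -0.49], [-0.89, 0.22], [-0.2, -0.5]] @ diag([1.039106684922428, 0.5646745056663368]) @ [[0.39, 0.92], [0.92, -0.39]]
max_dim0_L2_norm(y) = 0.98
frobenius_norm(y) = 1.18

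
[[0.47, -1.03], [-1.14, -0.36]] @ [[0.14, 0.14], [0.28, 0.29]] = [[-0.22, -0.23], [-0.26, -0.26]]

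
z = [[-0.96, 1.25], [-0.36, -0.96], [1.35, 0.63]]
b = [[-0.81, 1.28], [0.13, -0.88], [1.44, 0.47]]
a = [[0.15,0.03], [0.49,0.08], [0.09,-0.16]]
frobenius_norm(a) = 0.55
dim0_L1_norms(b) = [2.38, 2.63]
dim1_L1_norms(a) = [0.18, 0.57, 0.25]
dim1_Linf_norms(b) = [1.28, 0.88, 1.44]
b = z + a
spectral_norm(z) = 1.70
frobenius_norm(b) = 2.32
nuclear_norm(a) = 0.69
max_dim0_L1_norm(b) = 2.63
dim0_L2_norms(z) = [1.7, 1.7]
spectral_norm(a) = 0.52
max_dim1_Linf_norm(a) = 0.49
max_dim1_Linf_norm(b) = 1.44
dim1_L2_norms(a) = [0.15, 0.5, 0.18]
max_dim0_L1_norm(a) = 0.73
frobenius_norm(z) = 2.40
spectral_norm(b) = 1.78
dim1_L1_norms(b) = [2.09, 1.01, 1.91]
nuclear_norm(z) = 3.39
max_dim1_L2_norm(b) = 1.51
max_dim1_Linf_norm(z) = 1.35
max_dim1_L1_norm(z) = 2.21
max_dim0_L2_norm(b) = 1.66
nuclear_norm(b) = 3.27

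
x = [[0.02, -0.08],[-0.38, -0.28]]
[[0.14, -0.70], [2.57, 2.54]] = x @ [[-4.63, -11.07], [-2.89, 5.95]]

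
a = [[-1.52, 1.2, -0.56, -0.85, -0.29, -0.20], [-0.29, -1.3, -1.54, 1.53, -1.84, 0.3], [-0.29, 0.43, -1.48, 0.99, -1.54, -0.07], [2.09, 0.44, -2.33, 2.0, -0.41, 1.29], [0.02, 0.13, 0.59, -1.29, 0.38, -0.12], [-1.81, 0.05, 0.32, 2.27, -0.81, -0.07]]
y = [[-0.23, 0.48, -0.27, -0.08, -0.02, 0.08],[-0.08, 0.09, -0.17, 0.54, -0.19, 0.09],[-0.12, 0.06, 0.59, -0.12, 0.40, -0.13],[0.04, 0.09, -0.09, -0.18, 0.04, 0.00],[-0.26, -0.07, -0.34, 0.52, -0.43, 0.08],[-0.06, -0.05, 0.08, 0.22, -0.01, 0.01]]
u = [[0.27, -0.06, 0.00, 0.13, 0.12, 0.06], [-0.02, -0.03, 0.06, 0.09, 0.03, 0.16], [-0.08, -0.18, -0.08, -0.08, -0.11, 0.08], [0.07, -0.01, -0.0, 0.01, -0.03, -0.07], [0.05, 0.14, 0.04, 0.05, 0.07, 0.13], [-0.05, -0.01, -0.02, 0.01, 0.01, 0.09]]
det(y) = 0.00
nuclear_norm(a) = 13.46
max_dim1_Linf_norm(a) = 2.33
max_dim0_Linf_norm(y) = 0.59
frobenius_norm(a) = 6.92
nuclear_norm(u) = 1.05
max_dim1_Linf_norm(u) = 0.27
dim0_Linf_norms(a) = [2.09, 1.3, 2.33, 2.27, 1.84, 1.29]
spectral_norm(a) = 5.20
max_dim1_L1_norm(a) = 8.56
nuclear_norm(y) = 2.56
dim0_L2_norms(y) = [0.38, 0.51, 0.76, 0.81, 0.62, 0.19]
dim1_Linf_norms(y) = [0.48, 0.54, 0.59, 0.18, 0.52, 0.22]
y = u @ a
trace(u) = 0.33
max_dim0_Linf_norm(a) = 2.33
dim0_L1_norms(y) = [0.79, 0.84, 1.54, 1.66, 1.09, 0.39]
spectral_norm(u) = 0.39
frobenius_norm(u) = 0.54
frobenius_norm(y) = 1.44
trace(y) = -0.15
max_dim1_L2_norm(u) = 0.33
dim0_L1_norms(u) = [0.54, 0.43, 0.2, 0.37, 0.37, 0.59]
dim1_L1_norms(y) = [1.16, 1.16, 1.42, 0.44, 1.7, 0.43]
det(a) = -7.81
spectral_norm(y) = 1.15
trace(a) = -1.99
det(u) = -0.00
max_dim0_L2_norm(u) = 0.3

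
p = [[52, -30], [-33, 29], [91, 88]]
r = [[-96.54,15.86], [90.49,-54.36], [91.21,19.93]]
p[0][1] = -30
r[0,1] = 15.86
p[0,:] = [52, -30]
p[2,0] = 91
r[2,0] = 91.21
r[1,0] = 90.49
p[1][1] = 29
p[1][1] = 29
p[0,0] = 52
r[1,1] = -54.36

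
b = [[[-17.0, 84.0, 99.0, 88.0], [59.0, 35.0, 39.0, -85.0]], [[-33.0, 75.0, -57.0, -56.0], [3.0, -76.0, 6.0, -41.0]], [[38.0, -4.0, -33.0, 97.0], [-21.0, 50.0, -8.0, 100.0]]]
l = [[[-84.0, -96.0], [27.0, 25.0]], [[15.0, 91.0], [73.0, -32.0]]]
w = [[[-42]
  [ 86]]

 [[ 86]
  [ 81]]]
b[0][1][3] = -85.0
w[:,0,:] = [[-42], [86]]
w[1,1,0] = 81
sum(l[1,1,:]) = 41.0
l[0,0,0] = -84.0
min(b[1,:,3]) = -56.0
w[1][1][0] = 81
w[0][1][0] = 86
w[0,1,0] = 86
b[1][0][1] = 75.0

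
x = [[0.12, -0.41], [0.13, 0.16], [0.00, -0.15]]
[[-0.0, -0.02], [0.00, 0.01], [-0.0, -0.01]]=x @ [[0.01, 0.04],[0.01, 0.05]]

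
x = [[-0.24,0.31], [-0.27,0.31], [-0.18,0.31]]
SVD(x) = [[-0.59, -0.12],[-0.61, -0.58],[-0.53, 0.80]] @ diag([0.6697015767371028, 0.051959581559500624]) @ [[0.60, -0.80], [0.8, 0.6]]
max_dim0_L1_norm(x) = 0.93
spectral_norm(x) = 0.67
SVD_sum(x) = [[-0.23, 0.31], [-0.25, 0.33], [-0.21, 0.28]] + [[-0.01,-0.0], [-0.02,-0.02], [0.03,0.03]]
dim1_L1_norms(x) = [0.55, 0.58, 0.49]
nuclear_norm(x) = 0.72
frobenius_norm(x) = 0.67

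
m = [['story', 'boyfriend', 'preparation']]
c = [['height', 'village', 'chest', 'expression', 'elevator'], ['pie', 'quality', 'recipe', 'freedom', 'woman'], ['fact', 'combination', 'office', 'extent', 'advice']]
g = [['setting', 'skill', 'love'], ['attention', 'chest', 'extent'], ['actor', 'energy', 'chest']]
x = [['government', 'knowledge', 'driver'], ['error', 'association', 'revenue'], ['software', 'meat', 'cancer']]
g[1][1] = 'chest'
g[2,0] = 'actor'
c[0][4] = 'elevator'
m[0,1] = 'boyfriend'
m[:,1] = ['boyfriend']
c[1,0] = 'pie'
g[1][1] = 'chest'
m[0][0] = 'story'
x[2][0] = 'software'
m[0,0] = 'story'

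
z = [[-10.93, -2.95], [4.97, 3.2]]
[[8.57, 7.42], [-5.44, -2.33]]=z@ [[-0.56, -0.83], [-0.83, 0.56]]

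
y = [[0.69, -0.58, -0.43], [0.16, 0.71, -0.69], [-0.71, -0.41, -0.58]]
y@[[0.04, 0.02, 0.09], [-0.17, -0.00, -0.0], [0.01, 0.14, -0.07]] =[[0.12, -0.05, 0.09], [-0.12, -0.09, 0.06], [0.04, -0.10, -0.02]]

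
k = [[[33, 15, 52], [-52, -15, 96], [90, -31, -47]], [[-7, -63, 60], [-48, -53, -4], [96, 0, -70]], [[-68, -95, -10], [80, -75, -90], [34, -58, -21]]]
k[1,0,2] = 60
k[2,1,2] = -90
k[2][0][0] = -68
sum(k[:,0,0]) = -42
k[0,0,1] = 15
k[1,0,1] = -63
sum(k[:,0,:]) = -83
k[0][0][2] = 52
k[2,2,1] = -58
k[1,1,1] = -53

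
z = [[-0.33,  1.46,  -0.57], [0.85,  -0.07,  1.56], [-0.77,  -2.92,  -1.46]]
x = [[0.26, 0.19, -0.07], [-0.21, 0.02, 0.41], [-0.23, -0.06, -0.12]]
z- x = [[-0.59,  1.27,  -0.50],[1.06,  -0.09,  1.15],[-0.54,  -2.86,  -1.34]]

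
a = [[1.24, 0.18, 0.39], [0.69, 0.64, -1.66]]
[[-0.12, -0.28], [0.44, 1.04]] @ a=[[-0.34,-0.20,0.42], [1.26,0.74,-1.55]]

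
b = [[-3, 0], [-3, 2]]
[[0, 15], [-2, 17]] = b@[[0, -5], [-1, 1]]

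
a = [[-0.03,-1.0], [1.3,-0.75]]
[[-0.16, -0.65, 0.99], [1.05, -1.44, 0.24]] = a@[[0.88, -0.72, -0.38], [0.13, 0.67, -0.98]]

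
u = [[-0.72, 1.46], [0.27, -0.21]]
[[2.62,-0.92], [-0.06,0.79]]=u@[[1.92, 3.97], [2.74, 1.33]]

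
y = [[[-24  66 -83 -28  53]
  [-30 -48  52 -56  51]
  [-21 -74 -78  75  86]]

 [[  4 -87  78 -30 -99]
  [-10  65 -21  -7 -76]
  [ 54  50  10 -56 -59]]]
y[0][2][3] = 75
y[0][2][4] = 86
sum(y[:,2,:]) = -13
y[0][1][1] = -48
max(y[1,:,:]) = 78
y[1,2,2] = 10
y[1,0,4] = -99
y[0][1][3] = -56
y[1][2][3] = -56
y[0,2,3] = 75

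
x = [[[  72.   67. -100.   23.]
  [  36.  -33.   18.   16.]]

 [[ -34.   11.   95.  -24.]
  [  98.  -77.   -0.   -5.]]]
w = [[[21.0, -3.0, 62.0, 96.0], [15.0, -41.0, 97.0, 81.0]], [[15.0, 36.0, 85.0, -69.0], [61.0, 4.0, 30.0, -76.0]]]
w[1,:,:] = [[15.0, 36.0, 85.0, -69.0], [61.0, 4.0, 30.0, -76.0]]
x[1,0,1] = 11.0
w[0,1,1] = -41.0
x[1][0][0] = -34.0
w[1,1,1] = 4.0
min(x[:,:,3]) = -24.0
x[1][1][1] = -77.0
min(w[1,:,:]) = -76.0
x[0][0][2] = -100.0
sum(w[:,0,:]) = 243.0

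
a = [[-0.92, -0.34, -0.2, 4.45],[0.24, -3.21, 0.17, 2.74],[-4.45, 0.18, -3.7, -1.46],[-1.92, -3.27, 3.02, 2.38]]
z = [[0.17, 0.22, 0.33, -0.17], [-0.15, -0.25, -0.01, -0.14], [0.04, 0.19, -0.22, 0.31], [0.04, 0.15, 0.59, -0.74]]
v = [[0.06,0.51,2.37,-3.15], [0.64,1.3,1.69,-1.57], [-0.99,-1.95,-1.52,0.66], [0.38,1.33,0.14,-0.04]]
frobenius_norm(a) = 10.17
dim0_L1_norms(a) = [7.53, 7.0, 7.09, 11.03]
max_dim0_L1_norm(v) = 5.72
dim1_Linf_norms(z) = [0.33, 0.25, 0.31, 0.74]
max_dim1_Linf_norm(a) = 4.45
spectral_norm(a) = 7.47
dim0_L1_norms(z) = [0.4, 0.81, 1.15, 1.36]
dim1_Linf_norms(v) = [3.15, 1.69, 1.95, 1.33]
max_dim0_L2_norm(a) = 5.93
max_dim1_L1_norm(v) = 6.09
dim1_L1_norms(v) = [6.09, 5.2, 5.12, 1.89]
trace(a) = -5.45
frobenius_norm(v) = 5.72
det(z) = 0.00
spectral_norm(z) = 1.09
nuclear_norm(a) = 18.55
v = a @ z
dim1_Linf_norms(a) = [4.45, 3.21, 4.45, 3.27]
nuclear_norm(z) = 1.69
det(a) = 291.90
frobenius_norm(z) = 1.19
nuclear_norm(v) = 8.02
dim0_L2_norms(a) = [4.94, 4.6, 4.78, 5.93]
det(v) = 0.34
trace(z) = -1.04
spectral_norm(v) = 5.21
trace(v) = -0.20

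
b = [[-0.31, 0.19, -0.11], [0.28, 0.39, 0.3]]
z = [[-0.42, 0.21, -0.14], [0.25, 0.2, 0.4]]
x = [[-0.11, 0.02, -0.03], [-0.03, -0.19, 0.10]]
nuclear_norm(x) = 0.33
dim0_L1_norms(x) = [0.14, 0.21, 0.13]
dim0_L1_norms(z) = [0.67, 0.41, 0.54]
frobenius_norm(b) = 0.68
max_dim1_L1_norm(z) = 0.85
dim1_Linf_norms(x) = [0.11, 0.19]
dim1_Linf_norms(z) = [0.42, 0.4]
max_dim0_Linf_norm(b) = 0.39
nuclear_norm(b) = 0.94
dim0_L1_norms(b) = [0.59, 0.58, 0.41]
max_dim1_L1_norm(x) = 0.32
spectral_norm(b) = 0.58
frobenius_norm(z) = 0.71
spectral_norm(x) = 0.22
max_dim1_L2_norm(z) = 0.51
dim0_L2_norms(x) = [0.11, 0.19, 0.1]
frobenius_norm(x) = 0.25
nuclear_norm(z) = 0.97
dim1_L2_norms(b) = [0.38, 0.57]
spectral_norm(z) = 0.61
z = x + b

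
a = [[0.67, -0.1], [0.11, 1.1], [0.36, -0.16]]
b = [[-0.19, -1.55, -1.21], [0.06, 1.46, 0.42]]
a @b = [[-0.13, -1.18, -0.85], [0.05, 1.44, 0.33], [-0.08, -0.79, -0.50]]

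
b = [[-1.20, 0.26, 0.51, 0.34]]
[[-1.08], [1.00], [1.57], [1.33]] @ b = [[1.30, -0.28, -0.55, -0.37], [-1.2, 0.26, 0.51, 0.34], [-1.88, 0.41, 0.80, 0.53], [-1.6, 0.35, 0.68, 0.45]]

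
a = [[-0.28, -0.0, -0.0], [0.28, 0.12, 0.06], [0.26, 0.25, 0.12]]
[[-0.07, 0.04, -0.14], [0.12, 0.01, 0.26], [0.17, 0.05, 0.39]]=a @[[0.24, -0.14, 0.5], [0.45, 0.06, 0.97], [-0.0, 0.62, 0.11]]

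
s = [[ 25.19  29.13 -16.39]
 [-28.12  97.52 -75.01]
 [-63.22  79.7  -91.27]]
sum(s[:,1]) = 206.35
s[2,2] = -91.27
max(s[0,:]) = 29.13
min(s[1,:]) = -75.01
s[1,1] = 97.52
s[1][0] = -28.12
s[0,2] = -16.39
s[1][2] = -75.01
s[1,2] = -75.01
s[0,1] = 29.13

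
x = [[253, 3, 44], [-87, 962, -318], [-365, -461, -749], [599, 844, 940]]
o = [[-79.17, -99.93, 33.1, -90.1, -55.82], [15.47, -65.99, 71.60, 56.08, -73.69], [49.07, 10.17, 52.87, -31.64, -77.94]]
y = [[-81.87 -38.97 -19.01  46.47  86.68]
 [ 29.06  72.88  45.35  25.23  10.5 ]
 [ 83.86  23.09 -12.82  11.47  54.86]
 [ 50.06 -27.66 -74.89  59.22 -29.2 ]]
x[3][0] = 599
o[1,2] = 71.6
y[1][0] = 29.06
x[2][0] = -365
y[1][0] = 29.06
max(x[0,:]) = 253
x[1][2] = -318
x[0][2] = 44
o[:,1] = [-99.93, -65.99, 10.17]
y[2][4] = 54.86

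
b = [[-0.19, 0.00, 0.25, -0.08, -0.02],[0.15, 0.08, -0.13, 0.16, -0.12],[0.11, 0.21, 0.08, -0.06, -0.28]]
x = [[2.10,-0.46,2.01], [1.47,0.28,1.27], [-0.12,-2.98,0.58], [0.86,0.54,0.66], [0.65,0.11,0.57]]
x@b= [[-0.25, 0.39, 0.75, -0.36, -0.55], [-0.1, 0.29, 0.43, -0.15, -0.42], [-0.36, -0.12, 0.4, -0.5, 0.2], [-0.01, 0.18, 0.20, -0.02, -0.27], [-0.04, 0.13, 0.19, -0.07, -0.19]]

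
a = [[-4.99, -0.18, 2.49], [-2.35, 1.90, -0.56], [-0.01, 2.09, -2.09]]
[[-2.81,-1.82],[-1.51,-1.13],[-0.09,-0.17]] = a @ [[0.37, 0.15],[-0.46, -0.55],[-0.42, -0.47]]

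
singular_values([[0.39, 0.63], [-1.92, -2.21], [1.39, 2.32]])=[4.04, 0.35]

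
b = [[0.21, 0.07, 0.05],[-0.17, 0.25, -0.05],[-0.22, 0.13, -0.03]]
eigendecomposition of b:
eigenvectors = [[(0.06-0.55j),(0.06+0.55j),-0.28+0.00j], [(0.64+0j),0.64-0.00j,0.01+0.00j], [(0.46+0.28j),(0.46-0.28j),(0.96+0j)]]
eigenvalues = [(0.2+0.12j), (0.2-0.12j), (0.03+0j)]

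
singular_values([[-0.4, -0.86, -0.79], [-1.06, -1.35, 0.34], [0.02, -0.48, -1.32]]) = [2.06, 1.53, 0.0]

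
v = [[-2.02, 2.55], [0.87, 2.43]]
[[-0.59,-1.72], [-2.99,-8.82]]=v@[[-0.87, -2.57], [-0.92, -2.71]]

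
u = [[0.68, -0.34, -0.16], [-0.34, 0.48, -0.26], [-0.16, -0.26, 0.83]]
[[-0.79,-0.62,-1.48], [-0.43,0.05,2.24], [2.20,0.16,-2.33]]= u @ [[-0.40, -1.82, -1.71], [0.27, -1.53, 2.11], [2.66, -0.64, -2.48]]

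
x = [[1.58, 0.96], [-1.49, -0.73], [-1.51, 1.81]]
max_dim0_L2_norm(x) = 2.65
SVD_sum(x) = [[1.52, -0.09], [-1.44, 0.08], [-1.61, 0.09]] + [[0.06, 1.05], [-0.05, -0.81], [0.10, 1.72]]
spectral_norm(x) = 2.65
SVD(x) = [[-0.58, 0.48],  [0.55, -0.37],  [0.61, 0.79]] @ diag([2.6464835063343037, 2.1733212028369135]) @ [[-1.0,0.06],[0.06,1.00]]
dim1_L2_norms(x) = [1.85, 1.66, 2.36]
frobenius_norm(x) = 3.42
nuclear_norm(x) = 4.82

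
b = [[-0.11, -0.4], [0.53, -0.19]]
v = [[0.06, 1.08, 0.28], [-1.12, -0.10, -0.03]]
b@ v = [[0.44,-0.08,-0.02], [0.24,0.59,0.15]]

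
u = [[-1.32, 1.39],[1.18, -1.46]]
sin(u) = [[-0.27,0.19], [0.16,-0.29]]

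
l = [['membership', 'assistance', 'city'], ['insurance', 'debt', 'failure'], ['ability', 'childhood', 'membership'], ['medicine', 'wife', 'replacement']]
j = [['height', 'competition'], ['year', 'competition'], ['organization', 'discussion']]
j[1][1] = 'competition'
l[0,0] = 'membership'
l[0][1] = 'assistance'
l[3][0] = 'medicine'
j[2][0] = 'organization'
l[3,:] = ['medicine', 'wife', 'replacement']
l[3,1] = 'wife'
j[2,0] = 'organization'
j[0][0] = 'height'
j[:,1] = ['competition', 'competition', 'discussion']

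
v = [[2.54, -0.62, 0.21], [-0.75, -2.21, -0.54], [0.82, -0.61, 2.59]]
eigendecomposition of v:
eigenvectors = [[0.47, -0.49, 0.12],  [-0.15, -0.02, 0.99],  [0.87, 0.87, 0.10]]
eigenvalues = [3.14, 2.14, -2.36]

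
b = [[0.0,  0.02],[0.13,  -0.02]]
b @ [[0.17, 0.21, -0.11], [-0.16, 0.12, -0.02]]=[[-0.0, 0.00, -0.00], [0.03, 0.02, -0.01]]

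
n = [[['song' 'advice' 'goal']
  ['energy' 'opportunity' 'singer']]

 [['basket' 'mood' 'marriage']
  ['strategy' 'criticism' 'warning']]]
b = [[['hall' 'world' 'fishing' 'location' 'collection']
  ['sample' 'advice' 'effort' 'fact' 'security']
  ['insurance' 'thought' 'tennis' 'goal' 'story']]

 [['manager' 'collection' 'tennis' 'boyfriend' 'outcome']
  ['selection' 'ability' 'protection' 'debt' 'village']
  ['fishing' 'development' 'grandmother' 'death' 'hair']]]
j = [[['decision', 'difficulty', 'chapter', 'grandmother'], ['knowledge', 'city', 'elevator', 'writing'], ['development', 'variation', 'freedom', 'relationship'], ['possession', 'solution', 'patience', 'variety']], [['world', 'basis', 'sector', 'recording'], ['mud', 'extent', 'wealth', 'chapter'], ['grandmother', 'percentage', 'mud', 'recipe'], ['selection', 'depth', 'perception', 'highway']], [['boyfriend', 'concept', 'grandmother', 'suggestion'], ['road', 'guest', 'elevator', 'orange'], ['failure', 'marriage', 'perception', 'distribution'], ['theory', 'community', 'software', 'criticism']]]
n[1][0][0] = 'basket'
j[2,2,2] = 'perception'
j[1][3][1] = 'depth'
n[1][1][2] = 'warning'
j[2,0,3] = 'suggestion'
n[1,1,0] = 'strategy'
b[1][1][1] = 'ability'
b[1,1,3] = 'debt'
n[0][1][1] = 'opportunity'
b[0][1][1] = 'advice'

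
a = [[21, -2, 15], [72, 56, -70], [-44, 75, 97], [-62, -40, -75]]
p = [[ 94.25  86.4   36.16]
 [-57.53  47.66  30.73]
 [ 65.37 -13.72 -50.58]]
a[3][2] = -75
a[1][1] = 56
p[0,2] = 36.16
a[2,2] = 97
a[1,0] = 72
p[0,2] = 36.16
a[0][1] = -2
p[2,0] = 65.37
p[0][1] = 86.4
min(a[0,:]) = -2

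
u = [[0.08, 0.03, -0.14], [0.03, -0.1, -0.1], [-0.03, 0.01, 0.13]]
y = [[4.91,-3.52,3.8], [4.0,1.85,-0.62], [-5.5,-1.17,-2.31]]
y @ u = [[0.17, 0.54, 0.16], [0.39, -0.07, -0.83], [-0.41, -0.07, 0.59]]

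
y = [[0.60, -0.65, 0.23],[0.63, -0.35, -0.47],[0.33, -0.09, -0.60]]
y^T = [[0.6,  0.63,  0.33], [-0.65,  -0.35,  -0.09], [0.23,  -0.47,  -0.60]]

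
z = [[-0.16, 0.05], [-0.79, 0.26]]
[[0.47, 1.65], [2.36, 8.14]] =z @ [[-1.56, -10.35], [4.34, -0.14]]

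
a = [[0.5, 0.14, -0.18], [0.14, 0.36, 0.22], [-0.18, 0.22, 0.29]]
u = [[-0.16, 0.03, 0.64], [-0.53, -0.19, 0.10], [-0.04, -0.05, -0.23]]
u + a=[[0.34, 0.17, 0.46], [-0.39, 0.17, 0.32], [-0.22, 0.17, 0.06]]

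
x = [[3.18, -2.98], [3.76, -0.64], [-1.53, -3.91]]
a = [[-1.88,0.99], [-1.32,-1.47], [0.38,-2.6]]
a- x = [[-5.06, 3.97], [-5.08, -0.83], [1.91, 1.31]]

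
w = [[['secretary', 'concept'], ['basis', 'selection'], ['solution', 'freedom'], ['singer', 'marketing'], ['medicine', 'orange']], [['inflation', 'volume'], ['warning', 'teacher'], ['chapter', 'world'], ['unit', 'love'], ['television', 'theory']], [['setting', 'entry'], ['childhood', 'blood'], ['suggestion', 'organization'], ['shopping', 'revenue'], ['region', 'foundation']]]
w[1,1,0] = 'warning'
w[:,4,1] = ['orange', 'theory', 'foundation']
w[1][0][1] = 'volume'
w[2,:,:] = [['setting', 'entry'], ['childhood', 'blood'], ['suggestion', 'organization'], ['shopping', 'revenue'], ['region', 'foundation']]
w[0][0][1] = 'concept'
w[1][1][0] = 'warning'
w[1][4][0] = 'television'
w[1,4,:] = ['television', 'theory']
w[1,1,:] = ['warning', 'teacher']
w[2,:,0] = ['setting', 'childhood', 'suggestion', 'shopping', 'region']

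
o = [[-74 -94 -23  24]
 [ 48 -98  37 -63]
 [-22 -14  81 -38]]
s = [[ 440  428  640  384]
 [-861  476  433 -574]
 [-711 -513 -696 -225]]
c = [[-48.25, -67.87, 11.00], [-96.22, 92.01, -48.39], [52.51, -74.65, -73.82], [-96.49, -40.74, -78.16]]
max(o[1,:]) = 48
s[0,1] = 428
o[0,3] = 24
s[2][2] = -696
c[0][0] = -48.25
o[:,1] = [-94, -98, -14]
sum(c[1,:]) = -52.599999999999994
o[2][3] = -38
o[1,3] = -63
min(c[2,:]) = -74.65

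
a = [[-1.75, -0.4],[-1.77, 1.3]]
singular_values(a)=[2.59, 1.15]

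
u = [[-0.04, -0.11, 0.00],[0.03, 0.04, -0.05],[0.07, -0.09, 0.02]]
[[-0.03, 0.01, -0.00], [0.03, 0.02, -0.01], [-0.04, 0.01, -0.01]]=u @ [[-0.09, 0.07, -0.08], [0.31, -0.14, 0.03], [-0.39, -0.4, 0.12]]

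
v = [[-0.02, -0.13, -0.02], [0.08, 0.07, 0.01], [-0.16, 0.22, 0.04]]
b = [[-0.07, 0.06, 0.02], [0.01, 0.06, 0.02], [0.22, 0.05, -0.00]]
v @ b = [[-0.00, -0.01, -0.0], [-0.00, 0.01, 0.0], [0.02, 0.01, 0.00]]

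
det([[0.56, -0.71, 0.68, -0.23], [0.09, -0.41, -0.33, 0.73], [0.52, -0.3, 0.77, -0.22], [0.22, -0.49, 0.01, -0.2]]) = -0.034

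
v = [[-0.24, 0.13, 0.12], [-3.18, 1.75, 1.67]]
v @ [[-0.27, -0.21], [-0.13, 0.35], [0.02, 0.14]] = [[0.05, 0.11],[0.66, 1.51]]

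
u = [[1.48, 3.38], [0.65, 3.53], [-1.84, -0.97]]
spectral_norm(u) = 5.34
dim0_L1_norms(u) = [3.97, 7.88]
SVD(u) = [[-0.69, 0.07],[-0.66, -0.47],[0.30, -0.88]] @ diag([5.337863576201985, 1.5270600649143307]) @ [[-0.37,-0.93],[0.93,-0.37]]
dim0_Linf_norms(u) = [1.84, 3.53]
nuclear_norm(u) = 6.86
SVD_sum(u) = [[1.38, 3.42], [1.32, 3.26], [-0.59, -1.47]] + [[0.10, -0.04], [-0.67, 0.27], [-1.25, 0.5]]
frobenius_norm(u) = 5.55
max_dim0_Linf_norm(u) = 3.53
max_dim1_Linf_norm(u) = 3.53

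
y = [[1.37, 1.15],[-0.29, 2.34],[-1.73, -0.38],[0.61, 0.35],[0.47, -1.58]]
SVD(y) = [[-0.46, 0.46], [-0.7, -0.36], [0.25, -0.69], [-0.15, 0.22], [0.46, 0.36]] @ diag([3.1317814367377714, 2.3022261036884926]) @ [[-0.23, -0.97], [0.97, -0.23]]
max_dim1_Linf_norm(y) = 2.34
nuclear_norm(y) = 5.43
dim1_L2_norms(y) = [1.79, 2.36, 1.77, 0.7, 1.65]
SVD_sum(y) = [[0.34, 1.40], [0.52, 2.15], [-0.18, -0.75], [0.11, 0.47], [-0.33, -1.39]] + [[1.03, -0.25],[-0.81, 0.19],[-1.55, 0.37],[0.50, -0.12],[0.8, -0.19]]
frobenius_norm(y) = 3.89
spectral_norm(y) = 3.13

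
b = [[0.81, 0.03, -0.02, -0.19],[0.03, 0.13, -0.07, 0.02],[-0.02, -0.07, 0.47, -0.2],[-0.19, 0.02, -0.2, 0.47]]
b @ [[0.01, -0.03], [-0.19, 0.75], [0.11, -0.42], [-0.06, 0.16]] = [[0.01, -0.02], [-0.03, 0.13], [0.08, -0.28], [-0.06, 0.18]]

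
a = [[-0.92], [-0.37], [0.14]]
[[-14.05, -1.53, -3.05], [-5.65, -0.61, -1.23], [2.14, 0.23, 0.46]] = a @ [[15.27, 1.66, 3.32]]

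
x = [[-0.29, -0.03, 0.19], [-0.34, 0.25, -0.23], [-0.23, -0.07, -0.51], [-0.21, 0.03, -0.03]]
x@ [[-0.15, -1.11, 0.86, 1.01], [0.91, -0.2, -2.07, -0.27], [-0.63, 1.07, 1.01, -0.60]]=[[-0.1, 0.53, 0.0, -0.4], [0.42, 0.08, -1.04, -0.27], [0.29, -0.28, -0.57, 0.09], [0.08, 0.2, -0.27, -0.2]]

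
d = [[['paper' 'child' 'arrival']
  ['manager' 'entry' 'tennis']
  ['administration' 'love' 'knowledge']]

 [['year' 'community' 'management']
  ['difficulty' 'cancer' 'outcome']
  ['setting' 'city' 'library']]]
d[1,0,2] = 'management'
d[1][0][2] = 'management'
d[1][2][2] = 'library'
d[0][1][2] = 'tennis'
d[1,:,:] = [['year', 'community', 'management'], ['difficulty', 'cancer', 'outcome'], ['setting', 'city', 'library']]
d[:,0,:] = [['paper', 'child', 'arrival'], ['year', 'community', 'management']]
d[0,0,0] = 'paper'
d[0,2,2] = 'knowledge'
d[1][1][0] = 'difficulty'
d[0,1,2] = 'tennis'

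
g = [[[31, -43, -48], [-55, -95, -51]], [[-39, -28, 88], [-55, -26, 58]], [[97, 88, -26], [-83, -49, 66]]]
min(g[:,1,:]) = -95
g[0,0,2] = -48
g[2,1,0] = -83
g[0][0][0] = 31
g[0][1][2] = -51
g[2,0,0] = 97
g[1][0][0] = -39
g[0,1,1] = -95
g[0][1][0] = -55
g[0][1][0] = -55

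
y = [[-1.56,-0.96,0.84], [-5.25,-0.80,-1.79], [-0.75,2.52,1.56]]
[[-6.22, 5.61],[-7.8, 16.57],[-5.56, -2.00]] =y @[[2.39, -2.84], [0.20, -1.47], [-2.74, -0.27]]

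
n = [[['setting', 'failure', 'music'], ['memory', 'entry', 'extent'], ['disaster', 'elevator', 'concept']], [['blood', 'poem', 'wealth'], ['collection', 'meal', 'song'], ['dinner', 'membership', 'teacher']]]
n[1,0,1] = 'poem'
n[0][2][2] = 'concept'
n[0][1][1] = 'entry'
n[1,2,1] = 'membership'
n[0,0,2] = 'music'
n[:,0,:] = [['setting', 'failure', 'music'], ['blood', 'poem', 'wealth']]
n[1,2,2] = 'teacher'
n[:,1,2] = ['extent', 'song']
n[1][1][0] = 'collection'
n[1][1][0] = 'collection'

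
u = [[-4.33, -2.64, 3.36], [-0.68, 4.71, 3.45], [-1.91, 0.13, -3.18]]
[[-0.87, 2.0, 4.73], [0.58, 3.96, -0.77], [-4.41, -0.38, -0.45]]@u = [[-6.63, 12.33, -11.06],  [-3.73, 17.02, 18.06],  [20.21, 9.79, -14.70]]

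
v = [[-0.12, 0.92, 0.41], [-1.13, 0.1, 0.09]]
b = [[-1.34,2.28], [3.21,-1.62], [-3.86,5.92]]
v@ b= [[1.53, 0.66],[1.49, -2.21]]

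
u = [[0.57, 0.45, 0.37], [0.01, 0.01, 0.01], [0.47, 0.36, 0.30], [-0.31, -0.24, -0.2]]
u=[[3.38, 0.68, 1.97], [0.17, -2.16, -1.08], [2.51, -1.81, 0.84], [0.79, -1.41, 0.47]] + [[-2.81, -0.23, -1.60], [-0.16, 2.17, 1.09], [-2.04, 2.17, -0.54], [-1.10, 1.17, -0.67]]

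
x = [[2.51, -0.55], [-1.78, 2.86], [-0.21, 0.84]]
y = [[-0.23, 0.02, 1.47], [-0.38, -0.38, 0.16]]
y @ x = [[-0.92, 1.42], [-0.31, -0.74]]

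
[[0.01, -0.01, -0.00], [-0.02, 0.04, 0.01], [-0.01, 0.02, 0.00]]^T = [[0.01, -0.02, -0.01], [-0.01, 0.04, 0.02], [-0.0, 0.01, 0.0]]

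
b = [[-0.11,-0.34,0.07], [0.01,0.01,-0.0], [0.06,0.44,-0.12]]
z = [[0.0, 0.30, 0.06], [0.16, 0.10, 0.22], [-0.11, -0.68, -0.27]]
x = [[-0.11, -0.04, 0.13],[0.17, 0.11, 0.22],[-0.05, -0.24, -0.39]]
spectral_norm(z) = 0.82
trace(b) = -0.22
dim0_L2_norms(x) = [0.21, 0.27, 0.47]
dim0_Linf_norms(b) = [0.11, 0.44, 0.12]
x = z + b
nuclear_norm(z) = 1.05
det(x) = -0.01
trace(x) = -0.39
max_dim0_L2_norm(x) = 0.47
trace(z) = -0.17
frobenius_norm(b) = 0.59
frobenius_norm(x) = 0.58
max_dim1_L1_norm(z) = 1.06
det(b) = -0.00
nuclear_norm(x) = 0.81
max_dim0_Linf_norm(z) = 0.68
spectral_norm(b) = 0.58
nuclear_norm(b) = 0.64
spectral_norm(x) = 0.54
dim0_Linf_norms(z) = [0.16, 0.68, 0.27]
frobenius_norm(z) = 0.85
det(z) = -0.00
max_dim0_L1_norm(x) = 0.74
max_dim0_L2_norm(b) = 0.56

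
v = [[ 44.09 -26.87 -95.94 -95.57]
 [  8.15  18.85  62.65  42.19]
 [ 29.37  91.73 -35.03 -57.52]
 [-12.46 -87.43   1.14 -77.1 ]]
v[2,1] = 91.73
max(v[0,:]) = 44.09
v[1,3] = 42.19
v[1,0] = 8.15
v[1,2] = 62.65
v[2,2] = -35.03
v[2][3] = -57.52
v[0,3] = -95.57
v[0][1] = -26.87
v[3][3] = -77.1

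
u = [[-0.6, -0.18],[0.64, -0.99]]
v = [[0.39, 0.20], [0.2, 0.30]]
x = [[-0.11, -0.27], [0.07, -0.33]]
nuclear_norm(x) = 0.56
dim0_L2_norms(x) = [0.13, 0.43]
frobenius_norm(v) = 0.57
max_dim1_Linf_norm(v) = 0.39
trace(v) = 0.69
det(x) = 0.06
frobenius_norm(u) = 1.33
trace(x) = -0.44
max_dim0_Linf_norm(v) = 0.39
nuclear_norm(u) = 1.79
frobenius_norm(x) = 0.45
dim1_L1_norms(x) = [0.38, 0.4]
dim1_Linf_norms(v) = [0.39, 0.3]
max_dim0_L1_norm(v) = 0.59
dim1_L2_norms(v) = [0.44, 0.36]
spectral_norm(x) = 0.43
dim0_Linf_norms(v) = [0.39, 0.3]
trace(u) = -1.59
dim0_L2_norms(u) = [0.88, 1.01]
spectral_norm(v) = 0.55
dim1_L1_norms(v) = [0.59, 0.5]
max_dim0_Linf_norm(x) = 0.33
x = v @ u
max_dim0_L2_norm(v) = 0.44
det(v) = 0.08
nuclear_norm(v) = 0.69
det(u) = 0.71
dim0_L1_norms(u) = [1.24, 1.17]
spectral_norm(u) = 1.20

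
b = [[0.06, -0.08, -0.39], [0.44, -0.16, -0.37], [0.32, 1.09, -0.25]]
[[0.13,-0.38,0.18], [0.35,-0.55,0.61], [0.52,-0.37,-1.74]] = b@ [[0.64, -0.5, 0.77], [0.22, 0.01, -1.81], [-0.29, 0.89, 0.04]]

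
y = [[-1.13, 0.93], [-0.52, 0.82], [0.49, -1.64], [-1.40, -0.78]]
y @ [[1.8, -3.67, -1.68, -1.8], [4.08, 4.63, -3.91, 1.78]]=[[1.76, 8.45, -1.74, 3.69], [2.41, 5.7, -2.33, 2.40], [-5.81, -9.39, 5.59, -3.80], [-5.7, 1.53, 5.4, 1.13]]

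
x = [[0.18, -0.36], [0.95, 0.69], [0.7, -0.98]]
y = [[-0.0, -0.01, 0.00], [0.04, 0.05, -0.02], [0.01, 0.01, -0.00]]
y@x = [[-0.01, -0.01],[0.04, 0.04],[0.01, 0.0]]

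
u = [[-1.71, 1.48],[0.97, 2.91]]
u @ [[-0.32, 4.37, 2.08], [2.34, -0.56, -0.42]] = [[4.01,-8.3,-4.18], [6.5,2.61,0.80]]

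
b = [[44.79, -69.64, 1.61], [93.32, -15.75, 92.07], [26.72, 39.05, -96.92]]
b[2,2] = -96.92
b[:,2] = [1.61, 92.07, -96.92]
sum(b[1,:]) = 169.64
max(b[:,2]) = 92.07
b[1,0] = 93.32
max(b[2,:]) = 39.05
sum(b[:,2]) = -3.240000000000009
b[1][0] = 93.32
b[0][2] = 1.61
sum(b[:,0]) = 164.82999999999998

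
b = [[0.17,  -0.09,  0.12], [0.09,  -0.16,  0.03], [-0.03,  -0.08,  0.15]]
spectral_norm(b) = 0.30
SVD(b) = [[-0.73, 0.26, 0.63],  [-0.56, 0.3, -0.77],  [-0.39, -0.92, -0.07]] @ diag([0.29655813612910564, 0.13875692715303967, 0.09273503686674708]) @ [[-0.55,0.63,-0.55], [0.72,0.01,-0.7], [0.43,0.78,0.46]]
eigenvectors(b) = [[(-0.17+0j), (-0.81+0j), (-0.81-0j)],[(-0.94+0j), -0.24+0.01j, (-0.24-0.01j)],[-0.28+0.00j, (-0.03-0.54j), (-0.03+0.54j)]]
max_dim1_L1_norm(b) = 0.38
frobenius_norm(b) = 0.34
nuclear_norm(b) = 0.53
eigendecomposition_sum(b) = [[0.01-0.00j,(-0.03-0j),-0.00+0.00j], [(0.04-0j),-0.14-0.00j,(-0+0j)], [(0.01-0j),(-0.04-0j),(-0+0j)]] + [[0.08+0.04j,-0.03+0.03j,0.06-0.11j], [0.02+0.01j,-0.01+0.01j,(0.02-0.03j)], [(-0.02+0.06j),(-0.02-0.02j),(0.08+0.04j)]] + [[(0.08-0.04j),  -0.03-0.03j,  (0.06+0.11j)], [(0.02-0.01j),  (-0.01-0.01j),  (0.02+0.03j)], [-0.02-0.06j,  (-0.02+0.02j),  0.08-0.04j]]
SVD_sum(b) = [[0.12, -0.14, 0.12], [0.09, -0.10, 0.09], [0.06, -0.07, 0.06]] + [[0.03, 0.00, -0.03], [0.03, 0.0, -0.03], [-0.09, -0.00, 0.09]] + [[0.03, 0.05, 0.03], [-0.03, -0.06, -0.03], [-0.00, -0.00, -0.00]]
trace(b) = 0.16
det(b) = -0.00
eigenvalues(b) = [(-0.14+0j), (0.15+0.08j), (0.15-0.08j)]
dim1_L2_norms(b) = [0.23, 0.19, 0.17]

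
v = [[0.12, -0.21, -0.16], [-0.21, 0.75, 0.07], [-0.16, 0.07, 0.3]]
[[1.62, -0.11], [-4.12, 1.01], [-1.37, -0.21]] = v @ [[1.24, -3.69], [-4.89, 0.58], [-2.78, -2.81]]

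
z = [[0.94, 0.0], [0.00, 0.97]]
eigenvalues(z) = [0.94, 0.97]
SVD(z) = [[0.00, 1.00], [1.00, 0.00]] @ diag([0.97, 0.94]) @ [[0.00, 1.00],[1.0, 0.00]]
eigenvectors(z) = [[1.00, 0.0], [0.0, 1.00]]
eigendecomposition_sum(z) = [[0.94, 0.00],  [0.0, 0.00]] + [[0.0, 0.0], [0.0, 0.97]]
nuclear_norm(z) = 1.91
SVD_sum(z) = [[0.00,0.0], [0.0,0.97]] + [[0.94, 0.00], [0.0, 0.0]]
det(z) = 0.91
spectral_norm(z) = 0.97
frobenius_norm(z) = 1.35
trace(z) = 1.91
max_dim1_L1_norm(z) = 0.97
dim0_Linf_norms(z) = [0.94, 0.97]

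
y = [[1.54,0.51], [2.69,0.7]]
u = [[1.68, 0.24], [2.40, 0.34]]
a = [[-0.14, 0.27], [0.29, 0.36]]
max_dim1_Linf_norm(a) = 0.36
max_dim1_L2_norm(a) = 0.46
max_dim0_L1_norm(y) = 4.23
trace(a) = 0.22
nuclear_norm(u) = 2.96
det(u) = -0.00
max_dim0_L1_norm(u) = 4.08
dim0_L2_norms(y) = [3.1, 0.87]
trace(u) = 2.02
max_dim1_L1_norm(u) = 2.74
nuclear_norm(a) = 0.75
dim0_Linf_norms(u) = [2.4, 0.34]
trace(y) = 2.24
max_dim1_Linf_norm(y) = 2.69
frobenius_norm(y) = 3.22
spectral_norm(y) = 3.22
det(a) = -0.13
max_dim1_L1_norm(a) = 0.65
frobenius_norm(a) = 0.55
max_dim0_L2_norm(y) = 3.1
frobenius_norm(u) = 2.96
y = u + a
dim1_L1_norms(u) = [1.92, 2.74]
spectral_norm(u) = 2.96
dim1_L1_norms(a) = [0.41, 0.65]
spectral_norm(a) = 0.49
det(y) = -0.29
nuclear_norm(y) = 3.31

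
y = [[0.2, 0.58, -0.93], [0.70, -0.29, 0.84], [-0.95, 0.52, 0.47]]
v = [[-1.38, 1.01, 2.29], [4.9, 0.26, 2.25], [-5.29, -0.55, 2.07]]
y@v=[[7.49, 0.86, -0.16], [-6.83, 0.17, 2.69], [1.37, -1.08, -0.03]]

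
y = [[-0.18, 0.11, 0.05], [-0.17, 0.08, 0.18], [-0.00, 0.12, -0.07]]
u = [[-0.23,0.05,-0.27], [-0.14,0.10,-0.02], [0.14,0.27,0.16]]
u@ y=[[0.03, -0.05, 0.02], [0.01, -0.01, 0.01], [-0.07, 0.06, 0.04]]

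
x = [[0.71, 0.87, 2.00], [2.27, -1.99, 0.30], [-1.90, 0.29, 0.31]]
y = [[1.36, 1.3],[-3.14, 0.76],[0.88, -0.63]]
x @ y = [[-0.01,  0.32], [9.60,  1.25], [-3.22,  -2.44]]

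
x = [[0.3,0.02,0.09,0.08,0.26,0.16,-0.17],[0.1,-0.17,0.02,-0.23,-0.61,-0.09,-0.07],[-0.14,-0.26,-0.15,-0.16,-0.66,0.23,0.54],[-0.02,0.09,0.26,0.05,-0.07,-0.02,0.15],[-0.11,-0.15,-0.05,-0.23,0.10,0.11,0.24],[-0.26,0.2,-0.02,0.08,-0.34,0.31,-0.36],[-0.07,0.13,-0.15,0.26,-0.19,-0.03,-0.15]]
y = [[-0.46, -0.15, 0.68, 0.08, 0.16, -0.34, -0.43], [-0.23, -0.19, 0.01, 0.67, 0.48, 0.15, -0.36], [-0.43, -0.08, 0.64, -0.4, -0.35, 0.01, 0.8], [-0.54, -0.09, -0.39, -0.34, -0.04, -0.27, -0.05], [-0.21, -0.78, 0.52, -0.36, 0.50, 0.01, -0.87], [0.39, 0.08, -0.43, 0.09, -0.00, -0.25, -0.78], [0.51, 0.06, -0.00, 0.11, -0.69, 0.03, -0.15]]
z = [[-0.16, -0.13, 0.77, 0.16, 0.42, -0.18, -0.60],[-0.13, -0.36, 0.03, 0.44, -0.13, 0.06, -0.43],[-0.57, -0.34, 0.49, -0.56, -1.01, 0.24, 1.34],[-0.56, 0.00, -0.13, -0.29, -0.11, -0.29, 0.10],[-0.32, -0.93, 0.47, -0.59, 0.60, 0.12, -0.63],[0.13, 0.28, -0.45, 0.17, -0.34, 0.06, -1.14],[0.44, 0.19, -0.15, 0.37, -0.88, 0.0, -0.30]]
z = x + y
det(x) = -0.00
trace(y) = -0.25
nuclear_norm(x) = 3.44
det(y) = -0.01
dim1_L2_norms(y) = [1.01, 0.96, 1.23, 0.8, 1.44, 1.01, 0.88]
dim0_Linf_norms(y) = [0.54, 0.78, 0.68, 0.67, 0.69, 0.34, 0.87]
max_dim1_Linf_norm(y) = 0.87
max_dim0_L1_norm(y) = 3.44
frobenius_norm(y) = 2.82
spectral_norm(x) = 1.15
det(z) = 0.28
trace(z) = 0.04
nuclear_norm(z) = 7.49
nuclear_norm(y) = 6.25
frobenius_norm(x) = 1.59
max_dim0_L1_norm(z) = 4.54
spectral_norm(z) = 2.30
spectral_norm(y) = 1.78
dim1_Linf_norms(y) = [0.68, 0.67, 0.8, 0.54, 0.87, 0.78, 0.69]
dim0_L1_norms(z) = [2.31, 2.23, 2.49, 2.58, 3.49, 0.95, 4.54]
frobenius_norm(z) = 3.39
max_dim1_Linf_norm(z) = 1.34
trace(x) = 0.29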